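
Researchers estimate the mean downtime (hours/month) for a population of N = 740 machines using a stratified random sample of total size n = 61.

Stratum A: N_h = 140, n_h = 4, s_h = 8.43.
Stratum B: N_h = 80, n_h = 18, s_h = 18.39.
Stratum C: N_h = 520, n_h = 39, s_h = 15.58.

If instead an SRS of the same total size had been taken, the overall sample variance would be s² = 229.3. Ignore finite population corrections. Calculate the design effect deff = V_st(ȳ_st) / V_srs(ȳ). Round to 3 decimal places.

V̂(ȳ_st) = Σ W_h² s_h²/n_h, with W_h = N_h/N and N = 740:
  stratum A: (140/740)²·8.43²/4 = 0.635898
  stratum B: (80/740)²·18.39²/18 = 0.219587
  stratum C: (520/740)²·15.58²/39 = 3.07336
V_st = 3.92885
V_srs = s²/n = 229.3/61 = 3.75902
deff = V_st / V_srs = 3.92885/3.75902 = 1.0452

deff ≈ 1.045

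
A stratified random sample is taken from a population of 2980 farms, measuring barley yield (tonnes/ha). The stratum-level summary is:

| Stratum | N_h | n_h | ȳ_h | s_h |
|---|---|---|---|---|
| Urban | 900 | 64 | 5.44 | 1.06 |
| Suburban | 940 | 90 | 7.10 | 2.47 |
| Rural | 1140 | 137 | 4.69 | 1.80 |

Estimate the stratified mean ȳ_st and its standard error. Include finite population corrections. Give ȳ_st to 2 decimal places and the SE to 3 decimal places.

ȳ_st = Σ W_h ȳ_h = (900·5.44 + 940·7.10 + 1140·4.69)/2980 = 5.67671
V̂(ȳ_st) = Σ W_h² (1 − n_h/N_h) s_h²/n_h, with W_h = N_h/N and N = 2980:
  stratum Urban: (900/2980)²·(1 − 64/900)·1.06²/64 = 0.00148747
  stratum Suburban: (940/2980)²·(1 − 90/940)·2.47²/90 = 0.0060991
  stratum Rural: (1140/2980)²·(1 − 137/1140)·1.80²/137 = 0.00304507
V̂(ȳ_st) = 0.0106316
SE(ȳ_st) = √0.0106316 = 0.10311

ȳ_st ≈ 5.68, SE ≈ 0.103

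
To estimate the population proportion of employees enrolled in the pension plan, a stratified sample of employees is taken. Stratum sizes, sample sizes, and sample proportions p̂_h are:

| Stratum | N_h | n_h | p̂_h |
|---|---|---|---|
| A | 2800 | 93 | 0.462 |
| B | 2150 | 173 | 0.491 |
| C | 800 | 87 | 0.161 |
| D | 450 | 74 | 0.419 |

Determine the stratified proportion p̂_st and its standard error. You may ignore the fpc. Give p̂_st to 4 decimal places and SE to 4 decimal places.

N = 6200; stratum weights W_h = N_h/N.
p̂_st = Σ W_h p̂_h = (2800·0.462 + 2150·0.491 + 800·0.161 + 450·0.419)/6200 = 0.43010
V̂(p̂_st) = Σ W_h² p̂_h(1−p̂_h)/(n_h−1):
  stratum A: (2800/6200)²·0.462·0.538/92 = 0.000551022
  stratum B: (2150/6200)²·0.491·0.509/172 = 0.000174729
  stratum C: (800/6200)²·0.161·0.839/86 = 2.61509e-05
  stratum D: (450/6200)²·0.419·0.581/73 = 1.75675e-05
V̂(p̂_st) = 0.000769469; SE = √V̂ = 0.0277393

p̂_st ≈ 0.4301, SE ≈ 0.0277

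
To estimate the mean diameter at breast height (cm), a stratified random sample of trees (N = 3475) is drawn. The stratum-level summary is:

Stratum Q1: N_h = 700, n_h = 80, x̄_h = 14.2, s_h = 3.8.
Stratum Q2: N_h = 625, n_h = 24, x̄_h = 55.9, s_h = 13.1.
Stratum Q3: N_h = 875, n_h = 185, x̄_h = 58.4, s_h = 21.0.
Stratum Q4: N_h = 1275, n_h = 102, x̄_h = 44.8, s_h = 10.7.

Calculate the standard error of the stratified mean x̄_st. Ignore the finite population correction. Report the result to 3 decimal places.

V̂(x̄_st) = Σ W_h² s_h²/n_h, with W_h = N_h/N and N = 3475:
  stratum Q1: (700/3475)²·3.8²/80 = 0.00732426
  stratum Q2: (625/3475)²·13.1²/24 = 0.231303
  stratum Q3: (875/3475)²·21.0²/185 = 0.151138
  stratum Q4: (1275/3475)²·10.7²/102 = 0.151105
V̂(x̄_st) = 0.54087
SE(x̄_st) = √0.54087 = 0.735439

SE(x̄_st) ≈ 0.735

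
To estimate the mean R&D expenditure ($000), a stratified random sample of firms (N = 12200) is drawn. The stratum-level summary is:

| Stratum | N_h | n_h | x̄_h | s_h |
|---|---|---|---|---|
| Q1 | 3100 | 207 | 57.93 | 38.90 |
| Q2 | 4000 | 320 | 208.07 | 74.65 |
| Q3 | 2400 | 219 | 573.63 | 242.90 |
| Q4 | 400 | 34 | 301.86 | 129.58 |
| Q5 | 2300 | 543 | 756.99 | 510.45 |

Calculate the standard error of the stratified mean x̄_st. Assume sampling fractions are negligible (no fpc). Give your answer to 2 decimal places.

SE(x̄_st) ≈ 5.51

V̂(x̄_st) = Σ W_h² s_h²/n_h, with W_h = N_h/N and N = 12200:
  stratum Q1: (3100/12200)²·38.90²/207 = 0.47199
  stratum Q2: (4000/12200)²·74.65²/320 = 1.87202
  stratum Q3: (2400/12200)²·242.90²/219 = 10.4259
  stratum Q4: (400/12200)²·129.58²/34 = 0.530881
  stratum Q5: (2300/12200)²·510.45²/543 = 17.0546
V̂(x̄_st) = 30.3554
SE(x̄_st) = √30.3554 = 5.50958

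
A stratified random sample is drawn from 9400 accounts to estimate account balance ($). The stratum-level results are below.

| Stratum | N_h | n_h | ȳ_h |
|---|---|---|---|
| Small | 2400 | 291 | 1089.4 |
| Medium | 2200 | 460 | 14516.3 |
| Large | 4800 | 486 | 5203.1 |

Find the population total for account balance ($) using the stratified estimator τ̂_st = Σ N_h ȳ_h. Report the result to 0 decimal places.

τ̂_st ≈ 59525300

τ̂_st = Σ N_h ȳ_h = 2400·1089.4 + 2200·14516.3 + 4800·5203.1 = 59525300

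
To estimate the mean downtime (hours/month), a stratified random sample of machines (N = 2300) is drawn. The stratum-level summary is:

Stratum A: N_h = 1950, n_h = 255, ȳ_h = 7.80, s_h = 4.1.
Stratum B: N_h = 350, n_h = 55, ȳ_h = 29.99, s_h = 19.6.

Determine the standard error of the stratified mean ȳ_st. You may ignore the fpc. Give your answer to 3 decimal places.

SE(ȳ_st) ≈ 0.457

V̂(ȳ_st) = Σ W_h² s_h²/n_h, with W_h = N_h/N and N = 2300:
  stratum A: (1950/2300)²·4.1²/255 = 0.047385
  stratum B: (350/2300)²·19.6²/55 = 0.161745
V̂(ȳ_st) = 0.20913
SE(ȳ_st) = √0.20913 = 0.457307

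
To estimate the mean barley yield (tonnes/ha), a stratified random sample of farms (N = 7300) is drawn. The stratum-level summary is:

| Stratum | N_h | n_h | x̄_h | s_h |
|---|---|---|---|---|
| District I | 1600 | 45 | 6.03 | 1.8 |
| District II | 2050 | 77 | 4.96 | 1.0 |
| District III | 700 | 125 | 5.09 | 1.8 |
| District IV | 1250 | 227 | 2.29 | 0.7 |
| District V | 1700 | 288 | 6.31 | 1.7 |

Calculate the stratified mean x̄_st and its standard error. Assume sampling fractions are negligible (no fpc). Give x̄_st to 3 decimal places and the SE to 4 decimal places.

x̄_st ≈ 5.064, SE ≈ 0.0730

x̄_st = Σ W_h x̄_h = (1600·6.03 + 2050·4.96 + 700·5.09 + 1250·2.29 + 1700·6.31)/7300 = 5.06418
V̂(x̄_st) = Σ W_h² s_h²/n_h, with W_h = N_h/N and N = 7300:
  stratum District I: (1600/7300)²·1.8²/45 = 0.00345881
  stratum District II: (2050/7300)²·1.0²/77 = 0.00102417
  stratum District III: (700/7300)²·1.8²/125 = 0.000238334
  stratum District IV: (1250/7300)²·0.7²/227 = 6.32914e-05
  stratum District V: (1700/7300)²·1.7²/288 = 0.000544199
V̂(x̄_st) = 0.0053288
SE(x̄_st) = √0.0053288 = 0.0729986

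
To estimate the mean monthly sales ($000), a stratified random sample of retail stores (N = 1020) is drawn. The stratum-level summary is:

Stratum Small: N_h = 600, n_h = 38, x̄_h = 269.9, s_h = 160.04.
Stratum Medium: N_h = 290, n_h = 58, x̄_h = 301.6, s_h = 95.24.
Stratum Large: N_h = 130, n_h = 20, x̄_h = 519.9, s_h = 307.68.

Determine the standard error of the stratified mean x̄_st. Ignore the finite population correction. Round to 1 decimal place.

V̂(x̄_st) = Σ W_h² s_h²/n_h, with W_h = N_h/N and N = 1020:
  stratum Small: (600/1020)²·160.04²/38 = 233.225
  stratum Medium: (290/1020)²·95.24²/58 = 12.6417
  stratum Large: (130/1020)²·307.68²/20 = 76.8874
V̂(x̄_st) = 322.754
SE(x̄_st) = √322.754 = 17.9654

SE(x̄_st) ≈ 18.0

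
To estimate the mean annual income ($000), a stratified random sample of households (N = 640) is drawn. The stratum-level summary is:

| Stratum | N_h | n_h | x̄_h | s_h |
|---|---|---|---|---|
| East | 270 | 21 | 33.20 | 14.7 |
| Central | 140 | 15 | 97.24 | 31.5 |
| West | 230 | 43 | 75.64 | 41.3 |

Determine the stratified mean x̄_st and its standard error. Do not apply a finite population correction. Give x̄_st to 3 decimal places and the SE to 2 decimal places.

x̄_st = Σ W_h x̄_h = (270·33.20 + 140·97.24 + 230·75.64)/640 = 62.46063
V̂(x̄_st) = Σ W_h² s_h²/n_h, with W_h = N_h/N and N = 640:
  stratum East: (270/640)²·14.7²/21 = 1.8314
  stratum Central: (140/640)²·31.5²/15 = 3.16538
  stratum West: (230/640)²·41.3²/43 = 5.12304
V̂(x̄_st) = 10.1198
SE(x̄_st) = √10.1198 = 3.18117

x̄_st ≈ 62.461, SE ≈ 3.18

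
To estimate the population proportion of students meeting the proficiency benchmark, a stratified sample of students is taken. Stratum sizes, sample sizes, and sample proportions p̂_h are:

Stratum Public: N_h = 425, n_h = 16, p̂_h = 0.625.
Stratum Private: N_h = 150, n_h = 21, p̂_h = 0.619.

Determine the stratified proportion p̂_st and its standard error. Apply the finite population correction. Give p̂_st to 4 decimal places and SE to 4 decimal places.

N = 575; stratum weights W_h = N_h/N.
p̂_st = Σ W_h p̂_h = (425·0.625 + 150·0.619)/575 = 0.62343
V̂(p̂_st) = Σ W_h² (1 − n_h/N_h) p̂_h(1−p̂_h)/(n_h−1):
  stratum Public: (425/575)²·(1 − 16/425)·0.625·0.375/15 = 0.00821479
  stratum Private: (150/575)²·(1 − 21/150)·0.619·0.381/20 = 0.00069013
V̂(p̂_st) = 0.00890492; SE = √V̂ = 0.0943659

p̂_st ≈ 0.6234, SE ≈ 0.0944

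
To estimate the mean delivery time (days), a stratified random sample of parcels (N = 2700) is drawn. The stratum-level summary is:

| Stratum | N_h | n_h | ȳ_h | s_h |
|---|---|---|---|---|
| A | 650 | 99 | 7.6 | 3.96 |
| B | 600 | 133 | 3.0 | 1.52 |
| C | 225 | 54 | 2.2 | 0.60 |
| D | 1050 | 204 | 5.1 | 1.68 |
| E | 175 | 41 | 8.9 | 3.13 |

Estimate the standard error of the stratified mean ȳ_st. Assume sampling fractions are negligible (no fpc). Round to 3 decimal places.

V̂(ȳ_st) = Σ W_h² s_h²/n_h, with W_h = N_h/N and N = 2700:
  stratum A: (650/2700)²·3.96²/99 = 0.00918025
  stratum B: (600/2700)²·1.52²/133 = 0.000857848
  stratum C: (225/2700)²·0.60²/54 = 4.62963e-05
  stratum D: (1050/2700)²·1.68²/204 = 0.00209237
  stratum E: (175/2700)²·3.13²/41 = 0.00100381
V̂(ȳ_st) = 0.0131806
SE(ȳ_st) = √0.0131806 = 0.114807

SE(ȳ_st) ≈ 0.115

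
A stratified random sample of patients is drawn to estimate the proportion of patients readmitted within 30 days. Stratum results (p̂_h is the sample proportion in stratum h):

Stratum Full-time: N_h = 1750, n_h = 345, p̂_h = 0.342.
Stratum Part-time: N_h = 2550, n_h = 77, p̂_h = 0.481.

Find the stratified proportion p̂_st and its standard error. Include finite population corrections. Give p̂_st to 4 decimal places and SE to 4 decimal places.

N = 4300; stratum weights W_h = N_h/N.
p̂_st = Σ W_h p̂_h = (1750·0.342 + 2550·0.481)/4300 = 0.42443
V̂(p̂_st) = Σ W_h² (1 − n_h/N_h) p̂_h(1−p̂_h)/(n_h−1):
  stratum Full-time: (1750/4300)²·(1 − 345/1750)·0.342·0.658/344 = 8.69903e-05
  stratum Part-time: (2550/4300)²·(1 − 77/2550)·0.481·0.519/76 = 0.00112028
V̂(p̂_st) = 0.00120727; SE = √V̂ = 0.0347458

p̂_st ≈ 0.4244, SE ≈ 0.0347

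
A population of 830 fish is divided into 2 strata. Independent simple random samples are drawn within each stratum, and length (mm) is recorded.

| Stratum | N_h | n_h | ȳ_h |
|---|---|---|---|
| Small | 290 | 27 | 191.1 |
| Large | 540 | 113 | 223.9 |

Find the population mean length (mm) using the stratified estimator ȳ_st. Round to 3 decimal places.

N = Σ N_h = 830. Stratum weights W_h = N_h/N.
ȳ_st = (290·191.1 + 540·223.9) / 830 = 212.43976

ȳ_st ≈ 212.440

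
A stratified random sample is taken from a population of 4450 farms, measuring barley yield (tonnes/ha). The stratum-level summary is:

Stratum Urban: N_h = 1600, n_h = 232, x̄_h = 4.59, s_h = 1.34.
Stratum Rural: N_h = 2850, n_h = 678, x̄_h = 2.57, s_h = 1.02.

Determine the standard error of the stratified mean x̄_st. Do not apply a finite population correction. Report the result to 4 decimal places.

SE(x̄_st) ≈ 0.0404

V̂(x̄_st) = Σ W_h² s_h²/n_h, with W_h = N_h/N and N = 4450:
  stratum Urban: (1600/4450)²·1.34²/232 = 0.00100056
  stratum Rural: (2850/4450)²·1.02²/678 = 0.00062942
V̂(x̄_st) = 0.00162998
SE(x̄_st) = √0.00162998 = 0.040373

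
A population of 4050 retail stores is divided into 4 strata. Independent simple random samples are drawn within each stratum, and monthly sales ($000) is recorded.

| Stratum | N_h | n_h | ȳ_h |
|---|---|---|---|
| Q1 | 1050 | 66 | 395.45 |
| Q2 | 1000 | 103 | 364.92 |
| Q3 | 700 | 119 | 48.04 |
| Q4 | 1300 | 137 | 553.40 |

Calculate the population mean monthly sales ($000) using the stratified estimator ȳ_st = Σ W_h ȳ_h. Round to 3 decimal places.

N = Σ N_h = 4050. Stratum weights W_h = N_h/N.
ȳ_st = (1050·395.45 + 1000·364.92 + 700·48.04 + 1300·553.40) / 4050 = 378.56556

ȳ_st ≈ 378.566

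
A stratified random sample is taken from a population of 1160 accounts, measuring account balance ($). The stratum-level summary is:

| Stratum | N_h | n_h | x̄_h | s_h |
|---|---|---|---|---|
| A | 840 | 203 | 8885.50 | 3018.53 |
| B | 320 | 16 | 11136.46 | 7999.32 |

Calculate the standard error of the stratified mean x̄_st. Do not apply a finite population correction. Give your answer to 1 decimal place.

SE(x̄_st) ≈ 572.6

V̂(x̄_st) = Σ W_h² s_h²/n_h, with W_h = N_h/N and N = 1160:
  stratum A: (840/1160)²·3018.53²/203 = 23536.3
  stratum B: (320/1160)²·7999.32²/16 = 304348
V̂(x̄_st) = 327884
SE(x̄_st) = √327884 = 572.612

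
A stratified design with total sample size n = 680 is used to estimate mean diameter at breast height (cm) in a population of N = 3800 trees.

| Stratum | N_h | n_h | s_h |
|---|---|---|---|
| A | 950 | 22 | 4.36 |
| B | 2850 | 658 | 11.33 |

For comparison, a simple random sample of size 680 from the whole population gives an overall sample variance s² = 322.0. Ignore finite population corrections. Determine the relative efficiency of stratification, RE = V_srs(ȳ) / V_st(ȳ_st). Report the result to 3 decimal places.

RE ≈ 2.892

V̂(ȳ_st) = Σ W_h² s_h²/n_h, with W_h = N_h/N and N = 3800:
  stratum A: (950/3800)²·4.36²/22 = 0.0540045
  stratum B: (2850/3800)²·11.33²/658 = 0.109738
V_st = 0.163742
V_srs = s²/n = 322.0/680 = 0.473529
Relative efficiency = V_srs / V_st = 0.473529/0.163742 = 2.8919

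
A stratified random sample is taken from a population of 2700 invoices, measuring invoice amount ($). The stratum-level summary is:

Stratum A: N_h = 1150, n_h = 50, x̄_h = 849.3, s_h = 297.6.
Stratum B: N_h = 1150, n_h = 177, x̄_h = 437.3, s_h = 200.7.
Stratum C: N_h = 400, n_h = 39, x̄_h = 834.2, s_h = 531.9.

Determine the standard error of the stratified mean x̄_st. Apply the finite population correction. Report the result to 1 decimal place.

SE(x̄_st) ≈ 22.0

V̂(x̄_st) = Σ W_h² (1 − n_h/N_h) s_h²/n_h, with W_h = N_h/N and N = 2700:
  stratum A: (1150/2700)²·(1 − 50/1150)·297.6²/50 = 307.368
  stratum B: (1150/2700)²·(1 − 177/1150)·200.7²/177 = 34.9305
  stratum C: (400/2700)²·(1 − 39/400)·531.9²/39 = 143.693
V̂(x̄_st) = 485.991
SE(x̄_st) = √485.991 = 22.0452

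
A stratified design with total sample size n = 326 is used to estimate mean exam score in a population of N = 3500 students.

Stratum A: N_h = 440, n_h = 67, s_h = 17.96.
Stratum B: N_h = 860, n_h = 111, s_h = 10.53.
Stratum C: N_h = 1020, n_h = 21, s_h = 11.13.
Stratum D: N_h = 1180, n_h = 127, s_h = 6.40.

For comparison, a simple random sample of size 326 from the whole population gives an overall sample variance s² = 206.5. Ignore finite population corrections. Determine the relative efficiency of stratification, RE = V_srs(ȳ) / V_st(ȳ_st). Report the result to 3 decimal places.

RE ≈ 0.940

V̂(ȳ_st) = Σ W_h² s_h²/n_h, with W_h = N_h/N and N = 3500:
  stratum A: (440/3500)²·17.96²/67 = 0.0760864
  stratum B: (860/3500)²·10.53²/111 = 0.0603107
  stratum C: (1020/3500)²·11.13²/21 = 0.500997
  stratum D: (1180/3500)²·6.40²/127 = 0.0366593
V_st = 0.674054
V_srs = s²/n = 206.5/326 = 0.633436
Relative efficiency = V_srs / V_st = 0.633436/0.674054 = 0.9397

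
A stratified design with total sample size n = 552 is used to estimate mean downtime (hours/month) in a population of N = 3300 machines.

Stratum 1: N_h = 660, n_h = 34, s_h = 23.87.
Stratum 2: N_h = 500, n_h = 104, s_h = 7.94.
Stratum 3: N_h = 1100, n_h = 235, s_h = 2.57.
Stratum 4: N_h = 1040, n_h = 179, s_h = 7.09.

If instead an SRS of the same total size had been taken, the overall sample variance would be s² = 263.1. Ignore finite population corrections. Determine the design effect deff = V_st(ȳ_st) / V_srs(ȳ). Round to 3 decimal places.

V̂(ȳ_st) = Σ W_h² s_h²/n_h, with W_h = N_h/N and N = 3300:
  stratum 1: (660/3300)²·23.87²/34 = 0.670326
  stratum 2: (500/3300)²·7.94²/104 = 0.0139162
  stratum 3: (1100/3300)²·2.57²/235 = 0.00312288
  stratum 4: (1040/3300)²·7.09²/179 = 0.0278919
V_st = 0.715257
V_srs = s²/n = 263.1/552 = 0.47663
deff = V_st / V_srs = 0.715257/0.47663 = 1.5007

deff ≈ 1.501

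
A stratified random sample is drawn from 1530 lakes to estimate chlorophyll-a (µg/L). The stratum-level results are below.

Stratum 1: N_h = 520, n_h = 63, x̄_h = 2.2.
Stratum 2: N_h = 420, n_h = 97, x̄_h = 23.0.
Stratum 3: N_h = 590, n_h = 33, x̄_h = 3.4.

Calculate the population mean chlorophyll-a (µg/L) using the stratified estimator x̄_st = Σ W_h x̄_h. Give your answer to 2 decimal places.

N = Σ N_h = 1530. Stratum weights W_h = N_h/N.
x̄_st = (520·2.2 + 420·23.0 + 590·3.4) / 1530 = 8.3725

x̄_st ≈ 8.37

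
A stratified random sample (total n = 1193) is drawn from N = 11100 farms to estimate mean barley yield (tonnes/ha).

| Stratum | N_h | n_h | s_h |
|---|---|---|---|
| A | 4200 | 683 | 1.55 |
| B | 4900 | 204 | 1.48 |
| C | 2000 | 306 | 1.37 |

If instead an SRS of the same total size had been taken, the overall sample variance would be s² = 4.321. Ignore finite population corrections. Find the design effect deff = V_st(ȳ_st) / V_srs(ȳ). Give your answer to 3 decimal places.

V̂(ȳ_st) = Σ W_h² s_h²/n_h, with W_h = N_h/N and N = 11100:
  stratum A: (4200/11100)²·1.55²/683 = 0.000503611
  stratum B: (4900/11100)²·1.48²/204 = 0.00209237
  stratum C: (2000/11100)²·1.37²/306 = 0.000199129
V_st = 0.00279511
V_srs = s²/n = 4.321/1193 = 0.00362196
deff = V_st / V_srs = 0.00279511/0.00362196 = 0.7717

deff ≈ 0.772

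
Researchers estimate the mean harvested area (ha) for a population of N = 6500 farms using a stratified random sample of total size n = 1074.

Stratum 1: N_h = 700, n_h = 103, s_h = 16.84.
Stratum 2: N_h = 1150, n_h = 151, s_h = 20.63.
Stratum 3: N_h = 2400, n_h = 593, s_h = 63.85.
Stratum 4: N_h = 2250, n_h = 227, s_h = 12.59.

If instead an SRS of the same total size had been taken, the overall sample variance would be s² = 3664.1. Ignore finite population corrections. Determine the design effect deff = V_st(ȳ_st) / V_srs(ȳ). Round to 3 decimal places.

deff ≈ 0.334

V̂(ȳ_st) = Σ W_h² s_h²/n_h, with W_h = N_h/N and N = 6500:
  stratum 1: (700/6500)²·16.84²/103 = 0.0319313
  stratum 2: (1150/6500)²·20.63²/151 = 0.0882248
  stratum 3: (2400/6500)²·63.85²/593 = 0.937266
  stratum 4: (2250/6500)²·12.59²/227 = 0.0836689
V_st = 1.14109
V_srs = s²/n = 3664.1/1074 = 3.41164
deff = V_st / V_srs = 1.14109/3.41164 = 0.3345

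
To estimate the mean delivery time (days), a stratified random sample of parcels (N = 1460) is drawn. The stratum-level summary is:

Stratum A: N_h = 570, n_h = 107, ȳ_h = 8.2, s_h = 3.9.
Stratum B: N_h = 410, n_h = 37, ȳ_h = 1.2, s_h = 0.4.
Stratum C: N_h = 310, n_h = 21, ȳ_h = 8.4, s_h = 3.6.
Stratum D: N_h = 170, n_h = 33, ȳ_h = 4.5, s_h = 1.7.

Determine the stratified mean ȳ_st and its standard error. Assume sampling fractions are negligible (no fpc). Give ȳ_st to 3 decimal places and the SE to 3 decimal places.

ȳ_st ≈ 5.846, SE ≈ 0.226

ȳ_st = Σ W_h ȳ_h = (570·8.2 + 410·1.2 + 310·8.4 + 170·4.5)/1460 = 5.84589
V̂(ȳ_st) = Σ W_h² s_h²/n_h, with W_h = N_h/N and N = 1460:
  stratum A: (570/1460)²·3.9²/107 = 0.0216665
  stratum B: (410/1460)²·0.4²/37 = 0.00034102
  stratum C: (310/1460)²·3.6²/21 = 0.027823
  stratum D: (170/1460)²·1.7²/33 = 0.00118734
V̂(ȳ_st) = 0.0510179
SE(ȳ_st) = √0.0510179 = 0.225871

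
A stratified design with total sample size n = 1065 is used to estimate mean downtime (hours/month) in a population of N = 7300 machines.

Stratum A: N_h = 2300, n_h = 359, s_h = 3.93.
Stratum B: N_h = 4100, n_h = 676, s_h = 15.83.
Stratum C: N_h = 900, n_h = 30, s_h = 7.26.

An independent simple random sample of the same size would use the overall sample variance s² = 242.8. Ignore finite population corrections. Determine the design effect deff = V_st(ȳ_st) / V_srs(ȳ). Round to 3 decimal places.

deff ≈ 0.649

V̂(ȳ_st) = Σ W_h² s_h²/n_h, with W_h = N_h/N and N = 7300:
  stratum A: (2300/7300)²·3.93²/359 = 0.00427072
  stratum B: (4100/7300)²·15.83²/676 = 0.116933
  stratum C: (900/7300)²·7.26²/30 = 0.0267049
V_st = 0.147909
V_srs = s²/n = 242.8/1065 = 0.227981
deff = V_st / V_srs = 0.147909/0.227981 = 0.6488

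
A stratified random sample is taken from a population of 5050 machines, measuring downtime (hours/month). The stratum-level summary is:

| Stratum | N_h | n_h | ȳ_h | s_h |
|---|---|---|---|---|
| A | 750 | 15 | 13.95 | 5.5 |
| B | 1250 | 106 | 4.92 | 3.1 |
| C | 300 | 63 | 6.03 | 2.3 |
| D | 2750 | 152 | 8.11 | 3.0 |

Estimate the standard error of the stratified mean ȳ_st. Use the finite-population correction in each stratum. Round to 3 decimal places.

V̂(ȳ_st) = Σ W_h² (1 − n_h/N_h) s_h²/n_h, with W_h = N_h/N and N = 5050:
  stratum A: (750/5050)²·(1 − 15/750)·5.5²/15 = 0.0435913
  stratum B: (1250/5050)²·(1 − 106/1250)·3.1²/106 = 0.00508359
  stratum C: (300/5050)²·(1 − 63/300)·2.3²/63 = 0.0002341
  stratum D: (2750/5050)²·(1 − 152/2750)·3.0²/152 = 0.0165878
V̂(ȳ_st) = 0.0654968
SE(ȳ_st) = √0.0654968 = 0.255923

SE(ȳ_st) ≈ 0.256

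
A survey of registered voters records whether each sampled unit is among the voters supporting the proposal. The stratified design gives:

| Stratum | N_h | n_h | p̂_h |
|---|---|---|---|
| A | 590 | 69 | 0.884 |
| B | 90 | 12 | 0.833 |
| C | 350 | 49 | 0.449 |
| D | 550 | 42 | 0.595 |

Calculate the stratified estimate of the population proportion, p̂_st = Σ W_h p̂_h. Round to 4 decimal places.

N = 1580; stratum weights W_h = N_h/N.
p̂_st = Σ W_h p̂_h = (590·0.884 + 90·0.833 + 350·0.449 + 550·0.595)/1580 = 0.68413

p̂_st ≈ 0.6841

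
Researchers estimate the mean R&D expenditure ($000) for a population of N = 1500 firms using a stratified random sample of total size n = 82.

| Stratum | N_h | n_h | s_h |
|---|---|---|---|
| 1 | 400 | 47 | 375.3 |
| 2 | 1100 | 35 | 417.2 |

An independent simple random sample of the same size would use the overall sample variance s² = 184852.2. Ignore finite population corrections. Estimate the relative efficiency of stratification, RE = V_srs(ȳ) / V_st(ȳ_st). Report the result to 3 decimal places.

RE ≈ 0.781

V̂(ȳ_st) = Σ W_h² s_h²/n_h, with W_h = N_h/N and N = 1500:
  stratum 1: (400/1500)²·375.3²/47 = 213.107
  stratum 2: (1100/1500)²·417.2²/35 = 2674.38
V_st = 2887.49
V_srs = s²/n = 184852.2/82 = 2254.3
Relative efficiency = V_srs / V_st = 2254.3/2887.49 = 0.7807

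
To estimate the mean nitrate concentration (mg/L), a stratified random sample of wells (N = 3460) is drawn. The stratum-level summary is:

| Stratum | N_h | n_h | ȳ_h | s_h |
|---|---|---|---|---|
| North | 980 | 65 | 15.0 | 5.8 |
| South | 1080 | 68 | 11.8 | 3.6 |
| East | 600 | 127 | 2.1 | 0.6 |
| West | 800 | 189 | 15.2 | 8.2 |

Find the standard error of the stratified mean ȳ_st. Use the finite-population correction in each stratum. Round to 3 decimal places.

V̂(ȳ_st) = Σ W_h² (1 − n_h/N_h) s_h²/n_h, with W_h = N_h/N and N = 3460:
  stratum North: (980/3460)²·(1 − 65/980)·5.8²/65 = 0.0387648
  stratum South: (1080/3460)²·(1 − 68/1080)·3.6²/68 = 0.0174
  stratum East: (600/3460)²·(1 − 127/600)·0.6²/127 = 6.71984e-05
  stratum West: (800/3460)²·(1 − 189/800)·8.2²/189 = 0.014526
V̂(ȳ_st) = 0.0707579
SE(ȳ_st) = √0.0707579 = 0.266004

SE(ȳ_st) ≈ 0.266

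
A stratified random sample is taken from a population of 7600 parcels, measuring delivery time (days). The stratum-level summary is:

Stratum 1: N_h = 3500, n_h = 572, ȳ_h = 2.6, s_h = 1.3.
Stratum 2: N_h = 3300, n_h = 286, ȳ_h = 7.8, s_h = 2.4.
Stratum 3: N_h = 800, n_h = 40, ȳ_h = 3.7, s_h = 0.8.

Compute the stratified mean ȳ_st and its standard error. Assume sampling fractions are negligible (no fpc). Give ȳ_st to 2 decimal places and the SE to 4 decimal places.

ȳ_st = Σ W_h ȳ_h = (3500·2.6 + 3300·7.8 + 800·3.7)/7600 = 4.97368
V̂(ȳ_st) = Σ W_h² s_h²/n_h, with W_h = N_h/N and N = 7600:
  stratum 1: (3500/7600)²·1.3²/572 = 0.000626613
  stratum 2: (3300/7600)²·2.4²/286 = 0.00379714
  stratum 3: (800/7600)²·0.8²/40 = 0.000177285
V̂(ȳ_st) = 0.00460104
SE(ȳ_st) = √0.00460104 = 0.067831

ȳ_st ≈ 4.97, SE ≈ 0.0678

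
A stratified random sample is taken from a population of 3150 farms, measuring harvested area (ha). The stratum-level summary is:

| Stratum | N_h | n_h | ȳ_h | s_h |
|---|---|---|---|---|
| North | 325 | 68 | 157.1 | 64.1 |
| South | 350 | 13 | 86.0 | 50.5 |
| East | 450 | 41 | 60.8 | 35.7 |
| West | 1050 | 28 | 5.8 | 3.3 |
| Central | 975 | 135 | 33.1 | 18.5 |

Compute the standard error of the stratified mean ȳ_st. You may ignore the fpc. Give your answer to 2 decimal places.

SE(ȳ_st) ≈ 2.00

V̂(ȳ_st) = Σ W_h² s_h²/n_h, with W_h = N_h/N and N = 3150:
  stratum North: (325/3150)²·64.1²/68 = 0.64321
  stratum South: (350/3150)²·50.5²/13 = 2.42189
  stratum East: (450/3150)²·35.7²/41 = 0.63439
  stratum West: (1050/3150)²·3.3²/28 = 0.0432143
  stratum Central: (975/3150)²·18.5²/135 = 0.242883
V̂(ȳ_st) = 3.98559
SE(ȳ_st) = √3.98559 = 1.99639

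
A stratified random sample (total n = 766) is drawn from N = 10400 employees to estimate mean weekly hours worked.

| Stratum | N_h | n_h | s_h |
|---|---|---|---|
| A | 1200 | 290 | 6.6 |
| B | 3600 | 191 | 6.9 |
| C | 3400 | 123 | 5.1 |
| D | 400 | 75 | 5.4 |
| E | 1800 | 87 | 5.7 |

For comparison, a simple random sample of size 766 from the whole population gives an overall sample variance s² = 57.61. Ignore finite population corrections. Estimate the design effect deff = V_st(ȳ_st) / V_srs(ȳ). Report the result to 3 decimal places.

deff ≈ 0.881

V̂(ȳ_st) = Σ W_h² s_h²/n_h, with W_h = N_h/N and N = 10400:
  stratum A: (1200/10400)²·6.6²/290 = 0.0019998
  stratum B: (3600/10400)²·6.9²/191 = 0.0298678
  stratum C: (3400/10400)²·5.1²/123 = 0.0226009
  stratum D: (400/10400)²·5.4²/75 = 0.000575148
  stratum E: (1800/10400)²·5.7²/87 = 0.0111869
V_st = 0.0662305
V_srs = s²/n = 57.61/766 = 0.0752089
deff = V_st / V_srs = 0.0662305/0.0752089 = 0.8806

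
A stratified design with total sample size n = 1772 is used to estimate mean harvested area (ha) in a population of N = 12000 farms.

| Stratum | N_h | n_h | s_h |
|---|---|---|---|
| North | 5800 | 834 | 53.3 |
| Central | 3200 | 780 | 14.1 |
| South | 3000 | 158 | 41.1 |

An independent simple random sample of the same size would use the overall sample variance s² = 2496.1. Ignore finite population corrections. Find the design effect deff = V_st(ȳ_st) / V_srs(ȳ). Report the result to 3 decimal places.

deff ≈ 1.052

V̂(ȳ_st) = Σ W_h² s_h²/n_h, with W_h = N_h/N and N = 12000:
  stratum North: (5800/12000)²·53.3²/834 = 0.79576
  stratum Central: (3200/12000)²·14.1²/780 = 0.0181251
  stratum South: (3000/12000)²·41.1²/158 = 0.6682
V_st = 1.48208
V_srs = s²/n = 2496.1/1772 = 1.40863
deff = V_st / V_srs = 1.48208/1.40863 = 1.0521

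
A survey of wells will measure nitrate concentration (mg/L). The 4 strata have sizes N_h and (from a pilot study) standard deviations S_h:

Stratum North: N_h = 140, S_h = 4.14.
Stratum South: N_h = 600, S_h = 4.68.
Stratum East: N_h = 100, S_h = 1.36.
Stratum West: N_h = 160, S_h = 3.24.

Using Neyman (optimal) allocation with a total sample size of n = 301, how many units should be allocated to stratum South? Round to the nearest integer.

209

Neyman allocation: n_h = n · N_h S_h / Σ N_i S_i, with n = 301.
  stratum North: N_h·S_h = 140·4.14 = 579.60
  stratum South: N_h·S_h = 600·4.68 = 2808.00
  stratum East: N_h·S_h = 100·1.36 = 136.00
  stratum West: N_h·S_h = 160·3.24 = 518.40
Σ N_h S_h = 4042.00
n for stratum South = 301·2808.00/4042.00 = 209.106 → 209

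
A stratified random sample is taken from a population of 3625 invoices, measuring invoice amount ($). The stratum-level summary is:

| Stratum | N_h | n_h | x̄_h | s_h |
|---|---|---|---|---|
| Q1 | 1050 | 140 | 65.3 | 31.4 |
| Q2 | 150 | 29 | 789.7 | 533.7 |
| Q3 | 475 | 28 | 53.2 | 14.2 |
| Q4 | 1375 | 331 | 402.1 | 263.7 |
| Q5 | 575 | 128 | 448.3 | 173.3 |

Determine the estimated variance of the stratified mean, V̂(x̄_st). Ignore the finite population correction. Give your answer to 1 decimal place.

V̂(x̄_st) ≈ 53.7

V̂(x̄_st) = Σ W_h² s_h²/n_h, with W_h = N_h/N and N = 3625:
  stratum Q1: (1050/3625)²·31.4²/140 = 0.590873
  stratum Q2: (150/3625)²·533.7²/29 = 16.8176
  stratum Q3: (475/3625)²·14.2²/28 = 0.123649
  stratum Q4: (1375/3625)²·263.7²/331 = 30.2261
  stratum Q5: (575/3625)²·173.3²/128 = 5.90346
V̂(x̄_st) = 53.6616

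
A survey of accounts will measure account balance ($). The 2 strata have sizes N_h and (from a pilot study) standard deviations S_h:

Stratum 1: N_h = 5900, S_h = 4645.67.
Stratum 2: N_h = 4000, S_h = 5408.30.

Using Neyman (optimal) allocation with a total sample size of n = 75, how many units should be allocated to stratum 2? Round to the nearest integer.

33

Neyman allocation: n_h = n · N_h S_h / Σ N_i S_i, with n = 75.
  stratum 1: N_h·S_h = 5900·4645.67 = 27409453.00
  stratum 2: N_h·S_h = 4000·5408.30 = 21633200.00
Σ N_h S_h = 49042653.00
n for stratum 2 = 75·21633200.00/49042653.00 = 33.083 → 33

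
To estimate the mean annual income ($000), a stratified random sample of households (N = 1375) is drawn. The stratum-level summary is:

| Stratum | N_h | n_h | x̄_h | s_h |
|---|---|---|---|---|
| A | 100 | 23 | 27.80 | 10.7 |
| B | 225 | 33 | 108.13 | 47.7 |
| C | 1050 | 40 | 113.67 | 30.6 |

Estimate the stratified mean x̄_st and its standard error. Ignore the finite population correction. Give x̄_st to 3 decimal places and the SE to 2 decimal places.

x̄_st = Σ W_h x̄_h = (100·27.80 + 225·108.13 + 1050·113.67)/1375 = 106.51836
V̂(x̄_st) = Σ W_h² s_h²/n_h, with W_h = N_h/N and N = 1375:
  stratum A: (100/1375)²·10.7²/23 = 0.026329
  stratum B: (225/1375)²·47.7²/33 = 1.84622
  stratum C: (1050/1375)²·30.6²/40 = 13.6507
V̂(x̄_st) = 15.5233
SE(x̄_st) = √15.5233 = 3.93996

x̄_st ≈ 106.518, SE ≈ 3.94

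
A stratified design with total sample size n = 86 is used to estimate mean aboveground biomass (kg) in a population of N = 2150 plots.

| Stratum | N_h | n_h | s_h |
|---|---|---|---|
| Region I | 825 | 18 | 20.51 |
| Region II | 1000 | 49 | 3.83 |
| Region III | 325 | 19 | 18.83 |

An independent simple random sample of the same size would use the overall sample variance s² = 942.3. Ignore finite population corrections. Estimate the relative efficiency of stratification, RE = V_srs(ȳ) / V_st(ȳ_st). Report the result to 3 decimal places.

RE ≈ 2.786

V̂(ȳ_st) = Σ W_h² s_h²/n_h, with W_h = N_h/N and N = 2150:
  stratum Region I: (825/2150)²·20.51²/18 = 3.44104
  stratum Region II: (1000/2150)²·3.83²/49 = 0.0647626
  stratum Region III: (325/2150)²·18.83²/19 = 0.426419
V_st = 3.93222
V_srs = s²/n = 942.3/86 = 10.957
Relative efficiency = V_srs / V_st = 10.957/3.93222 = 2.7865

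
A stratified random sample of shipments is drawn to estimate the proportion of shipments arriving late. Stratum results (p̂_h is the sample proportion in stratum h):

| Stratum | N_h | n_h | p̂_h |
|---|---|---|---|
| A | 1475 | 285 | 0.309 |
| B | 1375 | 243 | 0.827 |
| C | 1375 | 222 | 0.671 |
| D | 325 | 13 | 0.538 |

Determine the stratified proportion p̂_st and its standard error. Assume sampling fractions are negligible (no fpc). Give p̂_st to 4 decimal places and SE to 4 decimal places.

p̂_st ≈ 0.5913, SE ≈ 0.0182

N = 4550; stratum weights W_h = N_h/N.
p̂_st = Σ W_h p̂_h = (1475·0.309 + 1375·0.827 + 1375·0.671 + 325·0.538)/4550 = 0.59129
V̂(p̂_st) = Σ W_h² p̂_h(1−p̂_h)/(n_h−1):
  stratum A: (1475/4550)²·0.309·0.691/284 = 7.90095e-05
  stratum B: (1375/4550)²·0.827·0.173/242 = 5.39907e-05
  stratum C: (1375/4550)²·0.671·0.329/221 = 9.12239e-05
  stratum D: (325/4550)²·0.538·0.462/12 = 0.000105679
V̂(p̂_st) = 0.000329903; SE = √V̂ = 0.0181632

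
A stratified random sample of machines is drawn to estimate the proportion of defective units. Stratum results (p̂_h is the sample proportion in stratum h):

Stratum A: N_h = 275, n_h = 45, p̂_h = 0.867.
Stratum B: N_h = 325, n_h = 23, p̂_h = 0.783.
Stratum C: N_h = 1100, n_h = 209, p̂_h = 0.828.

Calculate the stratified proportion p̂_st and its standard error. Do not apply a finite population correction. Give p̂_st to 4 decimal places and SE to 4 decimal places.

N = 1700; stratum weights W_h = N_h/N.
p̂_st = Σ W_h p̂_h = (275·0.867 + 325·0.783 + 1100·0.828)/1700 = 0.82571
V̂(p̂_st) = Σ W_h² p̂_h(1−p̂_h)/(n_h−1):
  stratum A: (275/1700)²·0.867·0.133/44 = 6.85781e-05
  stratum B: (325/1700)²·0.783·0.217/22 = 0.000282272
  stratum C: (1100/1700)²·0.828·0.172/208 = 0.00028667
V̂(p̂_st) = 0.000637521; SE = √V̂ = 0.0252492

p̂_st ≈ 0.8257, SE ≈ 0.0252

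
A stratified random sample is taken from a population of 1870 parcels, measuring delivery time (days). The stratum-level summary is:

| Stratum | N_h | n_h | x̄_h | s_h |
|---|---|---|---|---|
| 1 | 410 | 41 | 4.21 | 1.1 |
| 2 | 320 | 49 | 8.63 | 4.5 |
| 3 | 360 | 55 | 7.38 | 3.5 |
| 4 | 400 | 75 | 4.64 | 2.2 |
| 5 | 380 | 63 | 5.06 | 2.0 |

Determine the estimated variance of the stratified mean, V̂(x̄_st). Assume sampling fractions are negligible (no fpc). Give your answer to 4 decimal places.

V̂(x̄_st) ≈ 0.0273

V̂(x̄_st) = Σ W_h² s_h²/n_h, with W_h = N_h/N and N = 1870:
  stratum 1: (410/1870)²·1.1²/41 = 0.00141869
  stratum 2: (320/1870)²·4.5²/49 = 0.0121017
  stratum 3: (360/1870)²·3.5²/55 = 0.00825458
  stratum 4: (400/1870)²·2.2²/75 = 0.00295271
  stratum 5: (380/1870)²·2.0²/63 = 0.00262182
V̂(x̄_st) = 0.0273495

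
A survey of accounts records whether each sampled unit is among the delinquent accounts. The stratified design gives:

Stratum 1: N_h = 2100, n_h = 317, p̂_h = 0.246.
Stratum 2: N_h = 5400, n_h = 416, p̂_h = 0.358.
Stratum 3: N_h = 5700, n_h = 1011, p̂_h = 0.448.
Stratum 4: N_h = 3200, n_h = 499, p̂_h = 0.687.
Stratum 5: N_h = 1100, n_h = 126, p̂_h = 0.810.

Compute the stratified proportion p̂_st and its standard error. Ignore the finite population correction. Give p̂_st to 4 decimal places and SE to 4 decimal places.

p̂_st ≈ 0.4624, SE ≈ 0.0103

N = 17500; stratum weights W_h = N_h/N.
p̂_st = Σ W_h p̂_h = (2100·0.246 + 5400·0.358 + 5700·0.448 + 3200·0.687 + 1100·0.810)/17500 = 0.46245
V̂(p̂_st) = Σ W_h² p̂_h(1−p̂_h)/(n_h−1):
  stratum 1: (2100/17500)²·0.246·0.754/316 = 8.45244e-06
  stratum 2: (5400/17500)²·0.358·0.642/415 = 5.27329e-05
  stratum 3: (5700/17500)²·0.448·0.552/1010 = 2.59758e-05
  stratum 4: (3200/17500)²·0.687·0.313/498 = 1.44376e-05
  stratum 5: (1100/17500)²·0.810·0.190/125 = 4.8645e-06
V̂(p̂_st) = 0.000106463; SE = √V̂ = 0.0103181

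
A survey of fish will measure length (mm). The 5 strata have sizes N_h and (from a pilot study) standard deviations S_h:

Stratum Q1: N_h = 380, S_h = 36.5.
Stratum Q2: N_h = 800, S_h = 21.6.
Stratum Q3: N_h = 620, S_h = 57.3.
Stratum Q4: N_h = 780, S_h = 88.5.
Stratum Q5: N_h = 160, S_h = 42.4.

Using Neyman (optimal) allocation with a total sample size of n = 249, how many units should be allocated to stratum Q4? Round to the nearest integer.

Neyman allocation: n_h = n · N_h S_h / Σ N_i S_i, with n = 249.
  stratum Q1: N_h·S_h = 380·36.5 = 13870.00
  stratum Q2: N_h·S_h = 800·21.6 = 17280.00
  stratum Q3: N_h·S_h = 620·57.3 = 35526.00
  stratum Q4: N_h·S_h = 780·88.5 = 69030.00
  stratum Q5: N_h·S_h = 160·42.4 = 6784.00
Σ N_h S_h = 142490.00
n for stratum Q4 = 249·69030.00/142490.00 = 120.629 → 121

121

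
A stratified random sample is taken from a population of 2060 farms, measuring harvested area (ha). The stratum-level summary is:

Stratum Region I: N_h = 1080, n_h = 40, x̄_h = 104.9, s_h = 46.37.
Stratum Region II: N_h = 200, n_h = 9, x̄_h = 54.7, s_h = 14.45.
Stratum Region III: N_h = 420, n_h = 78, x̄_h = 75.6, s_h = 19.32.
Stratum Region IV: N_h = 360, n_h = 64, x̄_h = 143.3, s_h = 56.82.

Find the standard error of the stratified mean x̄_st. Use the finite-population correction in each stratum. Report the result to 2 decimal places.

V̂(x̄_st) = Σ W_h² (1 − n_h/N_h) s_h²/n_h, with W_h = N_h/N and N = 2060:
  stratum Region I: (1080/2060)²·(1 − 40/1080)·46.37²/40 = 14.2278
  stratum Region II: (200/2060)²·(1 − 9/200)·14.45²/9 = 0.208844
  stratum Region III: (420/2060)²·(1 − 78/420)·19.32²/78 = 0.16198
  stratum Region IV: (360/2060)²·(1 − 64/360)·56.82²/64 = 1.26672
V̂(x̄_st) = 15.8653
SE(x̄_st) = √15.8653 = 3.98313

SE(x̄_st) ≈ 3.98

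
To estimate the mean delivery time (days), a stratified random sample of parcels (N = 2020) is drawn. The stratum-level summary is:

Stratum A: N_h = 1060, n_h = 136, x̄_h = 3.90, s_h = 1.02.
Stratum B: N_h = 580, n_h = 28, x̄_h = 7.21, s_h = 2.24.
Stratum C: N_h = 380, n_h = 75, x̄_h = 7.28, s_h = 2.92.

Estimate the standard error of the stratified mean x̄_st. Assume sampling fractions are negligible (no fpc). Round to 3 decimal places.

V̂(x̄_st) = Σ W_h² s_h²/n_h, with W_h = N_h/N and N = 2020:
  stratum A: (1060/2020)²·1.02²/136 = 0.00210654
  stratum B: (580/2020)²·2.24²/28 = 0.0147738
  stratum C: (380/2020)²·2.92²/75 = 0.00402317
V̂(x̄_st) = 0.0209035
SE(x̄_st) = √0.0209035 = 0.14458

SE(x̄_st) ≈ 0.145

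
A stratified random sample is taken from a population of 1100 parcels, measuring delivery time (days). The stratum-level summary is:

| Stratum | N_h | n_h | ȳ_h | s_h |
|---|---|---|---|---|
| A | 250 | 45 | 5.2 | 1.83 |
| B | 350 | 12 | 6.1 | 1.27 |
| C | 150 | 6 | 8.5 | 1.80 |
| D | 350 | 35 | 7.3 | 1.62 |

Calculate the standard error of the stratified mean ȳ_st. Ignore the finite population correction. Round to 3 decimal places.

V̂(ȳ_st) = Σ W_h² s_h²/n_h, with W_h = N_h/N and N = 1100:
  stratum A: (250/1100)²·1.83²/45 = 0.00384401
  stratum B: (350/1100)²·1.27²/12 = 0.0136075
  stratum C: (150/1100)²·1.80²/6 = 0.0100413
  stratum D: (350/1100)²·1.62²/35 = 0.00759124
V̂(ȳ_st) = 0.035084
SE(ȳ_st) = √0.035084 = 0.187307

SE(ȳ_st) ≈ 0.187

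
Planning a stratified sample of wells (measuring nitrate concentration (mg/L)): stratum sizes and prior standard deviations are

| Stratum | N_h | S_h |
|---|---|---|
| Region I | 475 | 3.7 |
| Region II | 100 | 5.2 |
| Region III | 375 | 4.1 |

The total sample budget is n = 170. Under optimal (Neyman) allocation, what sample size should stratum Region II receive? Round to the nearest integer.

Neyman allocation: n_h = n · N_h S_h / Σ N_i S_i, with n = 170.
  stratum Region I: N_h·S_h = 475·3.7 = 1757.50
  stratum Region II: N_h·S_h = 100·5.2 = 520.00
  stratum Region III: N_h·S_h = 375·4.1 = 1537.50
Σ N_h S_h = 3815.00
n for stratum Region II = 170·520.00/3815.00 = 23.172 → 23

23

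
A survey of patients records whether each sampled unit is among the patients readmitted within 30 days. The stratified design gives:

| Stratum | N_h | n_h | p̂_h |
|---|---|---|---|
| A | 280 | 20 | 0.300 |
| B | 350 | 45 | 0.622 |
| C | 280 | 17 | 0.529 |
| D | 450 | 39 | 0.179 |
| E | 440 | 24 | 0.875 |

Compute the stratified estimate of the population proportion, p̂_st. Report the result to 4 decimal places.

p̂_st ≈ 0.5085

N = 1800; stratum weights W_h = N_h/N.
p̂_st = Σ W_h p̂_h = (280·0.300 + 350·0.622 + 280·0.529 + 450·0.179 + 440·0.875)/1800 = 0.50854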